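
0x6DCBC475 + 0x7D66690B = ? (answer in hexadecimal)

0xEB322D80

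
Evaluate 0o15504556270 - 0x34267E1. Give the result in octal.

0o15164072327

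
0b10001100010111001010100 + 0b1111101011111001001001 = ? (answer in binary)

0b100001001110110010011101

Add column by column in base 2, right to left:
  0+1 = 1
  0+0 = 0
  1+0 = 1
  0+1 = 1
  1+0 = 1
  0+0 = 0
  1+1 = 0 carry 1
  0+0+1 = 1
  0+0 = 0
  1+1 = 0 carry 1
  1+1+1 = 1 carry 1
  1+1+1 = 1 carry 1
  0+1+1 = 0 carry 1
  1+1+1 = 1 carry 1
  0+0+1 = 1
  0+1 = 1
  0+0 = 0
  1+1 = 0 carry 1
  1+1+1 = 1 carry 1
  0+1+1 = 0 carry 1
  0+1+1 = 0 carry 1
  0+1+1 = 0 carry 1
  1+0+1 = 0 carry 1
  final carry 1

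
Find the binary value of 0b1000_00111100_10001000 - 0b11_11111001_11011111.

0b1000100001010101001

Subtract column by column in base 2:
  0-1 → 1 (borrow)
  0-1-1 → 0 (borrow)
  0-1-1 → 0 (borrow)
  1-1-1 → 1 (borrow)
  0-1-1 → 0 (borrow)
  0-0-1 → 1 (borrow)
  0-1-1 → 0 (borrow)
  1-1-1 → 1 (borrow)
  0-1-1 → 0 (borrow)
  0-0-1 → 1 (borrow)
  1-0-1 → 0
  1-1 → 0
  1-1 → 0
  1-1 → 0
  0-1 → 1 (borrow)
  0-1-1 → 0 (borrow)
  0-1-1 → 0 (borrow)
  0-1-1 → 0 (borrow)
  0-0-1 → 1 (borrow)
  1-0-1 → 0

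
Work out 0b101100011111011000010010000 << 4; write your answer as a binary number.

0b1011000111110110000100100000000

Left shift by 4: append 4 zero bits.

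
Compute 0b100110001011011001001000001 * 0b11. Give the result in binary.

Multiply each base-2 digit by 3, carrying:
  1×3 = 3 → write 1 carry 1
  0×3+1 = 1 → write 1
  0×3 = 0 → write 0
  0×3 = 0 → write 0
  0×3 = 0 → write 0
  0×3 = 0 → write 0
  1×3 = 3 → write 1 carry 1
  0×3+1 = 1 → write 1
  0×3 = 0 → write 0
  1×3 = 3 → write 1 carry 1
  0×3+1 = 1 → write 1
  0×3 = 0 → write 0
  1×3 = 3 → write 1 carry 1
  1×3+1 = 4 → write 0 carry 2
  0×3+2 = 2 → write 0 carry 1
  1×3+1 = 4 → write 0 carry 2
  1×3+2 = 5 → write 1 carry 2
  0×3+2 = 2 → write 0 carry 1
  1×3+1 = 4 → write 0 carry 2
  0×3+2 = 2 → write 0 carry 1
  0×3+1 = 1 → write 1
  0×3 = 0 → write 0
  1×3 = 3 → write 1 carry 1
  1×3+1 = 4 → write 0 carry 2
  0×3+2 = 2 → write 0 carry 1
  0×3+1 = 1 → write 1
  1×3 = 3 → write 1 carry 1
  remaining carry: 1

0b1110010100010001011011000011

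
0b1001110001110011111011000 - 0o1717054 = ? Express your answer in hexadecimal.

0x13149AC

0b1001110001110011111011000 = 0x138E7D8 in hexadecimal.
0o1717054 = 0x79E2C in hexadecimal.
Subtract column by column in base 16:
  8-C → C (borrow)
  D-2-1 → A
  7-E → 9 (borrow)
  E-9-1 → 4
  8-7 → 1
  3-0 → 3
  1-0 → 1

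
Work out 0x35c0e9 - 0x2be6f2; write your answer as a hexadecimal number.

Subtract column by column in base 16:
  9-2 → 7
  e-f → f (borrow)
  0-6-1 → 9 (borrow)
  c-e-1 → d (borrow)
  5-b-1 → 9 (borrow)
  3-2-1 → 0

0x9d9f7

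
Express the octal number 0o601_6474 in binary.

0b110000001110100111100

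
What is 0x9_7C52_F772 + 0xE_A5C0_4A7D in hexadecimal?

0x18221341EF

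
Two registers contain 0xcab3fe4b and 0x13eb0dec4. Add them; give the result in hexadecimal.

0x20964dd0f

Add column by column in base 16, right to left:
  b+4 = f
  4+c = 0 carry 1
  e+e+1 = d carry 1
  f+d+1 = d carry 1
  3+0+1 = 4
  b+b = 6 carry 1
  a+e+1 = 9 carry 1
  c+3+1 = 0 carry 1
  0+1+1 = 2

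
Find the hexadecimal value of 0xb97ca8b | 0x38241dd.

OR each hex digit independently (no carries):
  b|3=b, 9|8=9, 7|2=7, c|4=c, a|1=b, 8|d=d, b|d=f

0xb97cbdf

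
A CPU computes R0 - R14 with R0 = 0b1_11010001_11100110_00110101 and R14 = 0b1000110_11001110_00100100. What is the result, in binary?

Subtract column by column in base 2:
  1-0 → 1
  0-0 → 0
  1-1 → 0
  0-0 → 0
  1-0 → 1
  1-1 → 0
  0-0 → 0
  0-0 → 0
  0-0 → 0
  1-1 → 0
  1-1 → 0
  0-1 → 1 (borrow)
  0-0-1 → 1 (borrow)
  1-0-1 → 0
  1-1 → 0
  1-1 → 0
  1-0 → 1
  0-1 → 1 (borrow)
  0-1-1 → 0 (borrow)
  0-0-1 → 1 (borrow)
  1-0-1 → 0
  0-0 → 0
  1-1 → 0
  1-0 → 1
  1-0 → 1

0b1100010110001100000010001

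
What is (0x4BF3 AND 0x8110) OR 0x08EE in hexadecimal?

0x9FE

0x4BF3 AND 0x8110 = 0x0110.
Then OR with 0x08EE.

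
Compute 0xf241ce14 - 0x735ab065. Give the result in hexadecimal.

0x7ee71daf

Subtract column by column in base 16:
  4-5 → f (borrow)
  1-6-1 → a (borrow)
  e-0-1 → d
  c-b → 1
  1-a → 7 (borrow)
  4-5-1 → e (borrow)
  2-3-1 → e (borrow)
  f-7-1 → 7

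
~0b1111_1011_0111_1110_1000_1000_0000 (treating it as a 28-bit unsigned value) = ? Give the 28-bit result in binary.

0b0000010010000001011101111111

Invert each bit: 1111101101111110100010000000 → 0000010010000001011101111111.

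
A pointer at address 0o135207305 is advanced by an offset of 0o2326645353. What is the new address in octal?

Add column by column in base 8, right to left:
  5+3 = 0 carry 1
  0+5+1 = 6
  3+3 = 6
  7+5 = 4 carry 1
  0+4+1 = 5
  2+6 = 0 carry 1
  5+6+1 = 4 carry 1
  3+2+1 = 6
  1+3 = 4
  0+2 = 2

0o2464054660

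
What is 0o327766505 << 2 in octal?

2 bits is not a whole number of base-8 digits; in binary: 11010111111110110101000101 << 2 = 1101011111111011010100010100.

0o1537732424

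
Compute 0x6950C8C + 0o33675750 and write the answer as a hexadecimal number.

0x7048874

0o33675750 = 0x6F7BE8 in hexadecimal.
Add column by column in base 16, right to left:
  C+8 = 4 carry 1
  8+E+1 = 7 carry 1
  C+B+1 = 8 carry 1
  0+7+1 = 8
  5+F = 4 carry 1
  9+6+1 = 0 carry 1
  6+0+1 = 7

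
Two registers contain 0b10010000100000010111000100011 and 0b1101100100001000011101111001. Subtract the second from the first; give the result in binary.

0b100011111111010011010101010

Subtract column by column in base 2:
  1-1 → 0
  1-0 → 1
  0-0 → 0
  0-1 → 1 (borrow)
  0-1-1 → 0 (borrow)
  1-1-1 → 1 (borrow)
  0-1-1 → 0 (borrow)
  0-0-1 → 1 (borrow)
  0-1-1 → 0 (borrow)
  1-1-1 → 1 (borrow)
  1-1-1 → 1 (borrow)
  1-0-1 → 0
  0-0 → 0
  1-0 → 1
  0-0 → 0
  0-1 → 1 (borrow)
  0-0-1 → 1 (borrow)
  0-0-1 → 1 (borrow)
  0-0-1 → 1 (borrow)
  0-0-1 → 1 (borrow)
  1-1-1 → 1 (borrow)
  0-0-1 → 1 (borrow)
  0-0-1 → 1 (borrow)
  0-1-1 → 0 (borrow)
  0-1-1 → 0 (borrow)
  1-0-1 → 0
  0-1 → 1 (borrow)
  0-1-1 → 0 (borrow)
  1-0-1 → 0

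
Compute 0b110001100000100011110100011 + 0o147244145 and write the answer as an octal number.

0o763310010

0b110001100000100011110100011 = 0o614043643 in octal.
Add column by column in base 8, right to left:
  3+5 = 0 carry 1
  4+4+1 = 1 carry 1
  6+1+1 = 0 carry 1
  3+4+1 = 0 carry 1
  4+4+1 = 1 carry 1
  0+2+1 = 3
  4+7 = 3 carry 1
  1+4+1 = 6
  6+1 = 7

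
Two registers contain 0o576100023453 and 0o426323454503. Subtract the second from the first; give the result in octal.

0o147554346750

Subtract column by column in base 8:
  3-3 → 0
  5-0 → 5
  4-5 → 7 (borrow)
  3-4-1 → 6 (borrow)
  2-5-1 → 4 (borrow)
  0-4-1 → 3 (borrow)
  0-3-1 → 4 (borrow)
  0-2-1 → 5 (borrow)
  1-3-1 → 5 (borrow)
  6-6-1 → 7 (borrow)
  7-2-1 → 4
  5-4 → 1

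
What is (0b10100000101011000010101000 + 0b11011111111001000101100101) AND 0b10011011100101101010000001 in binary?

0b10000000100100001000000001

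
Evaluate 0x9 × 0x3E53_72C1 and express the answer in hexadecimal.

0x230EF08C9

Multiply each base-16 digit by 9, carrying:
  1×9 = 9 → write 9
  C×9 = 108 → write C carry 6
  2×9+6 = 24 → write 8 carry 1
  7×9+1 = 64 → write 0 carry 4
  3×9+4 = 31 → write F carry 1
  5×9+1 = 46 → write E carry 2
  E×9+2 = 128 → write 0 carry 8
  3×9+8 = 35 → write 3 carry 2
  remaining carry: 2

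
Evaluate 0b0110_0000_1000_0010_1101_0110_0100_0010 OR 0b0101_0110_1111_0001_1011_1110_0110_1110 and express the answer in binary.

OR bit by bit (1 where either bit is 1):
  01100000100000101101011001000010
| 01010110111100011011111001101110
= 01110110111100111111111001101110

0b01110110111100111111111001101110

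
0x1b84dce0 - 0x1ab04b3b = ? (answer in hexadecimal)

0xd491a5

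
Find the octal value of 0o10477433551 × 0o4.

0o42376156644

Multiply each base-8 digit by 4, carrying:
  1×4 = 4 → write 4
  5×4 = 20 → write 4 carry 2
  5×4+2 = 22 → write 6 carry 2
  3×4+2 = 14 → write 6 carry 1
  3×4+1 = 13 → write 5 carry 1
  4×4+1 = 17 → write 1 carry 2
  7×4+2 = 30 → write 6 carry 3
  7×4+3 = 31 → write 7 carry 3
  4×4+3 = 19 → write 3 carry 2
  0×4+2 = 2 → write 2
  1×4 = 4 → write 4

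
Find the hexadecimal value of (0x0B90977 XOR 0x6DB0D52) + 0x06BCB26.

0x6CDCF4B

First 0x0B90977 XOR 0x6DB0D52 = 0x6620425.
Add column by column in base 16, right to left:
  5+6 = B
  2+2 = 4
  4+B = F
  0+C = C
  2+B = D
  6+6 = C
  6+0 = 6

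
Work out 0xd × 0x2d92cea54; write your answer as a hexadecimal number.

Multiply each base-16 digit by 13, carrying:
  4×13 = 52 → write 4 carry 3
  5×13+3 = 68 → write 4 carry 4
  a×13+4 = 134 → write 6 carry 8
  e×13+8 = 190 → write e carry 11
  c×13+11 = 167 → write 7 carry 10
  2×13+10 = 36 → write 4 carry 2
  9×13+2 = 119 → write 7 carry 7
  d×13+7 = 176 → write 0 carry 11
  2×13+11 = 37 → write 5 carry 2
  remaining carry: 2

0x250747e644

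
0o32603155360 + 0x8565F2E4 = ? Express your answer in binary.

0o32603155360 = 0b11010110000011001101101011110000 in binary.
0x8565F2E4 = 0b10000101011001011111001011100100 in binary.
Add column by column in base 2, right to left:
  0+0 = 0
  0+0 = 0
  0+1 = 1
  0+0 = 0
  1+0 = 1
  1+1 = 0 carry 1
  1+1+1 = 1 carry 1
  1+1+1 = 1 carry 1
  0+0+1 = 1
  1+1 = 0 carry 1
  0+0+1 = 1
  1+0 = 1
  1+1 = 0 carry 1
  0+1+1 = 0 carry 1
  1+1+1 = 1 carry 1
  1+1+1 = 1 carry 1
  0+1+1 = 0 carry 1
  0+0+1 = 1
  1+1 = 0 carry 1
  1+0+1 = 0 carry 1
  0+0+1 = 1
  0+1 = 1
  0+1 = 1
  0+0 = 0
  0+1 = 1
  1+0 = 1
  1+1 = 0 carry 1
  0+0+1 = 1
  1+0 = 1
  0+0 = 0
  1+0 = 1
  1+1 = 0 carry 1
  final carry 1

0b101011011011100101100110111010100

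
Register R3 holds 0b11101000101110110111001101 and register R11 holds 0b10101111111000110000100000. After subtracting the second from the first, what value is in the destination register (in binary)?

Subtract column by column in base 2:
  1-0 → 1
  0-0 → 0
  1-0 → 1
  1-0 → 1
  0-0 → 0
  0-1 → 1 (borrow)
  1-0-1 → 0
  1-0 → 1
  1-0 → 1
  0-0 → 0
  1-1 → 0
  1-1 → 0
  0-0 → 0
  1-0 → 1
  1-0 → 1
  1-1 → 0
  0-1 → 1 (borrow)
  1-1-1 → 1 (borrow)
  0-1-1 → 0 (borrow)
  0-1-1 → 0 (borrow)
  0-1-1 → 0 (borrow)
  1-1-1 → 1 (borrow)
  0-0-1 → 1 (borrow)
  1-1-1 → 1 (borrow)
  1-0-1 → 0
  1-1 → 0

0b111000110110000110101101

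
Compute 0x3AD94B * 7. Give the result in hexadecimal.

0x19BF10D

Multiply each base-16 digit by 7, carrying:
  B×7 = 77 → write D carry 4
  4×7+4 = 32 → write 0 carry 2
  9×7+2 = 65 → write 1 carry 4
  D×7+4 = 95 → write F carry 5
  A×7+5 = 75 → write B carry 4
  3×7+4 = 25 → write 9 carry 1
  remaining carry: 1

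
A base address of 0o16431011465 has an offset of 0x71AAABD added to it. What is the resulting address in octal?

0o17337536762

0x71AAABD = 0o706525275 in octal.
Add column by column in base 8, right to left:
  5+5 = 2 carry 1
  6+7+1 = 6 carry 1
  4+2+1 = 7
  1+5 = 6
  1+2 = 3
  0+5 = 5
  1+6 = 7
  3+0 = 3
  4+7 = 3 carry 1
  6+0+1 = 7
  1+0 = 1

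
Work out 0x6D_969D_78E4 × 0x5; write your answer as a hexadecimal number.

0x223F1135C74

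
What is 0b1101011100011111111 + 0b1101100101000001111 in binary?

0b11011000001100001110

Add column by column in base 2, right to left:
  1+1 = 0 carry 1
  1+1+1 = 1 carry 1
  1+1+1 = 1 carry 1
  1+1+1 = 1 carry 1
  1+0+1 = 0 carry 1
  1+0+1 = 0 carry 1
  1+0+1 = 0 carry 1
  1+0+1 = 0 carry 1
  0+0+1 = 1
  0+1 = 1
  0+0 = 0
  1+1 = 0 carry 1
  1+0+1 = 0 carry 1
  1+0+1 = 0 carry 1
  0+1+1 = 0 carry 1
  1+1+1 = 1 carry 1
  0+0+1 = 1
  1+1 = 0 carry 1
  1+1+1 = 1 carry 1
  final carry 1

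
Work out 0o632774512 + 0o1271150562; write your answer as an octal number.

0o2124145274

Add column by column in base 8, right to left:
  2+2 = 4
  1+6 = 7
  5+5 = 2 carry 1
  4+0+1 = 5
  7+5 = 4 carry 1
  7+1+1 = 1 carry 1
  2+1+1 = 4
  3+7 = 2 carry 1
  6+2+1 = 1 carry 1
  0+1+1 = 2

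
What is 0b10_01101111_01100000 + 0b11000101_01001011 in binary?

0b110011010010101011

Add column by column in base 2, right to left:
  0+1 = 1
  0+1 = 1
  0+0 = 0
  0+1 = 1
  0+0 = 0
  1+0 = 1
  1+1 = 0 carry 1
  0+0+1 = 1
  1+1 = 0 carry 1
  1+0+1 = 0 carry 1
  1+1+1 = 1 carry 1
  1+0+1 = 0 carry 1
  0+0+1 = 1
  1+0 = 1
  1+1 = 0 carry 1
  0+1+1 = 0 carry 1
  0+0+1 = 1
  1+0 = 1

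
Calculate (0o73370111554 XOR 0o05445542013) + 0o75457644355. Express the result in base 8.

First 0o73370111554 XOR 0o05445542013 = 0o76735453547.
Add column by column in base 8, right to left:
  7+5 = 4 carry 1
  4+5+1 = 2 carry 1
  5+3+1 = 1 carry 1
  3+4+1 = 0 carry 1
  5+4+1 = 2 carry 1
  4+6+1 = 3 carry 1
  5+7+1 = 5 carry 1
  3+5+1 = 1 carry 1
  7+4+1 = 4 carry 1
  6+5+1 = 4 carry 1
  7+7+1 = 7 carry 1
  final carry 1

0o174415320124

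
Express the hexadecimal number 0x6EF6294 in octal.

0o673661224

Expand each hex digit to 4 bits: 6=0110 E=1110 F=1111 6=0110 2=0010 9=1001 4=0100.
Group the bits in threes: 110 111 011 110 110 001 010 010 100 → 673661224.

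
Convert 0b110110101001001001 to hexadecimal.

0x36a49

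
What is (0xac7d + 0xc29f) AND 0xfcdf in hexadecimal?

Add column by column in base 16, right to left:
  d+f = c carry 1
  7+9+1 = 1 carry 1
  c+2+1 = f
  a+c = 6 carry 1
  final carry 1
Sum = 0x16f1c; now AND with 0xfcdf:
  1&0=0, 6&f=6, f&c=c, 1&d=1, c&f=c

0x6c1c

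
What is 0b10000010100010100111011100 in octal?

0o202424734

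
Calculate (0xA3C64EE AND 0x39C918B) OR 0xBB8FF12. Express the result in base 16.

0xBBCFF9A

0xA3C64EE AND 0x39C918B = 0x21C008A.
Then OR with 0xBB8FF12.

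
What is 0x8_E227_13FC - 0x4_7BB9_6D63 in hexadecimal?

0x4666DA699

Subtract column by column in base 16:
  C-3 → 9
  F-6 → 9
  3-D → 6 (borrow)
  1-6-1 → A (borrow)
  7-9-1 → D (borrow)
  2-B-1 → 6 (borrow)
  2-B-1 → 6 (borrow)
  E-7-1 → 6
  8-4 → 4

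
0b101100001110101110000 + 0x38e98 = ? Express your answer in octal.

0b101100001110101110000 = 0o5416560 in octal.
0x38e98 = 0o707230 in octal.
Add column by column in base 8, right to left:
  0+0 = 0
  6+3 = 1 carry 1
  5+2+1 = 0 carry 1
  6+7+1 = 6 carry 1
  1+0+1 = 2
  4+7 = 3 carry 1
  5+0+1 = 6

0o6326010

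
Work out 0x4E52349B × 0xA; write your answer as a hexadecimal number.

0x30F360E0E

Multiply each base-16 digit by 10, carrying:
  B×10 = 110 → write E carry 6
  9×10+6 = 96 → write 0 carry 6
  4×10+6 = 46 → write E carry 2
  3×10+2 = 32 → write 0 carry 2
  2×10+2 = 22 → write 6 carry 1
  5×10+1 = 51 → write 3 carry 3
  E×10+3 = 143 → write F carry 8
  4×10+8 = 48 → write 0 carry 3
  remaining carry: 3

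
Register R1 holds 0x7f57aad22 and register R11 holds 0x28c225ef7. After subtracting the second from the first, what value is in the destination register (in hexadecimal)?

0x569584e2b

Subtract column by column in base 16:
  2-7 → b (borrow)
  2-f-1 → 2 (borrow)
  d-e-1 → e (borrow)
  a-5-1 → 4
  a-2 → 8
  7-2 → 5
  5-c → 9 (borrow)
  f-8-1 → 6
  7-2 → 5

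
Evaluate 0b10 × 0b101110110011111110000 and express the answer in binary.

0b1011101100111111100000

Multiply each base-2 digit by 2, carrying:
  0×2 = 0 → write 0
  0×2 = 0 → write 0
  0×2 = 0 → write 0
  0×2 = 0 → write 0
  1×2 = 2 → write 0 carry 1
  1×2+1 = 3 → write 1 carry 1
  1×2+1 = 3 → write 1 carry 1
  1×2+1 = 3 → write 1 carry 1
  1×2+1 = 3 → write 1 carry 1
  1×2+1 = 3 → write 1 carry 1
  1×2+1 = 3 → write 1 carry 1
  0×2+1 = 1 → write 1
  0×2 = 0 → write 0
  1×2 = 2 → write 0 carry 1
  1×2+1 = 3 → write 1 carry 1
  0×2+1 = 1 → write 1
  1×2 = 2 → write 0 carry 1
  1×2+1 = 3 → write 1 carry 1
  1×2+1 = 3 → write 1 carry 1
  0×2+1 = 1 → write 1
  1×2 = 2 → write 0 carry 1
  remaining carry: 1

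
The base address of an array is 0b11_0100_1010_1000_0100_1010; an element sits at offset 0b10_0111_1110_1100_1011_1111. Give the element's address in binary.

Add column by column in base 2, right to left:
  0+1 = 1
  1+1 = 0 carry 1
  0+1+1 = 0 carry 1
  1+1+1 = 1 carry 1
  0+1+1 = 0 carry 1
  0+1+1 = 0 carry 1
  1+0+1 = 0 carry 1
  0+1+1 = 0 carry 1
  0+0+1 = 1
  0+0 = 0
  0+1 = 1
  1+1 = 0 carry 1
  0+0+1 = 1
  1+1 = 0 carry 1
  0+1+1 = 0 carry 1
  1+1+1 = 1 carry 1
  0+1+1 = 0 carry 1
  0+1+1 = 0 carry 1
  1+1+1 = 1 carry 1
  0+0+1 = 1
  1+0 = 1
  1+1 = 0 carry 1
  final carry 1

0b10111001001010100001001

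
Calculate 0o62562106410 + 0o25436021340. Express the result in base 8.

Add column by column in base 8, right to left:
  0+0 = 0
  1+4 = 5
  4+3 = 7
  6+1 = 7
  0+2 = 2
  1+0 = 1
  2+6 = 0 carry 1
  6+3+1 = 2 carry 1
  5+4+1 = 2 carry 1
  2+5+1 = 0 carry 1
  6+2+1 = 1 carry 1
  final carry 1

0o110220127750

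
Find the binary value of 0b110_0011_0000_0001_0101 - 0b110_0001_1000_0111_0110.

0b1011110011111

Subtract column by column in base 2:
  1-0 → 1
  0-1 → 1 (borrow)
  1-1-1 → 1 (borrow)
  0-0-1 → 1 (borrow)
  1-1-1 → 1 (borrow)
  0-1-1 → 0 (borrow)
  0-1-1 → 0 (borrow)
  0-0-1 → 1 (borrow)
  0-0-1 → 1 (borrow)
  0-0-1 → 1 (borrow)
  0-0-1 → 1 (borrow)
  0-1-1 → 0 (borrow)
  1-1-1 → 1 (borrow)
  1-0-1 → 0
  0-0 → 0
  0-0 → 0
  0-0 → 0
  1-1 → 0
  1-1 → 0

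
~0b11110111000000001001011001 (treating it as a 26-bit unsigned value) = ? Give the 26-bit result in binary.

Invert each bit: 11110111000000001001011001 → 00001000111111110110100110.

0b00001000111111110110100110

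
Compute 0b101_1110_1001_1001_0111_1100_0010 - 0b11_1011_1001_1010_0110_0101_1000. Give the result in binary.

0b10001011111111000101101010

Subtract column by column in base 2:
  0-0 → 0
  1-0 → 1
  0-0 → 0
  0-1 → 1 (borrow)
  0-1-1 → 0 (borrow)
  0-0-1 → 1 (borrow)
  1-1-1 → 1 (borrow)
  1-0-1 → 0
  1-0 → 1
  1-1 → 0
  1-1 → 0
  0-0 → 0
  1-0 → 1
  0-1 → 1 (borrow)
  0-0-1 → 1 (borrow)
  1-1-1 → 1 (borrow)
  1-1-1 → 1 (borrow)
  0-0-1 → 1 (borrow)
  0-0-1 → 1 (borrow)
  1-1-1 → 1 (borrow)
  0-1-1 → 0 (borrow)
  1-1-1 → 1 (borrow)
  1-0-1 → 0
  1-1 → 0
  1-1 → 0
  0-1 → 1 (borrow)
  1-0-1 → 0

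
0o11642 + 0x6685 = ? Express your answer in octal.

0o75047

0x6685 = 0o63205 in octal.
Add column by column in base 8, right to left:
  2+5 = 7
  4+0 = 4
  6+2 = 0 carry 1
  1+3+1 = 5
  1+6 = 7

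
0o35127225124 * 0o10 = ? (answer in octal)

Multiply each base-8 digit by 8, carrying:
  4×8 = 32 → write 0 carry 4
  2×8+4 = 20 → write 4 carry 2
  1×8+2 = 10 → write 2 carry 1
  5×8+1 = 41 → write 1 carry 5
  2×8+5 = 21 → write 5 carry 2
  2×8+2 = 18 → write 2 carry 2
  7×8+2 = 58 → write 2 carry 7
  2×8+7 = 23 → write 7 carry 2
  1×8+2 = 10 → write 2 carry 1
  5×8+1 = 41 → write 1 carry 5
  3×8+5 = 29 → write 5 carry 3
  remaining carry: 3

0o351272251240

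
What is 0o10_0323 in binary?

Each octal digit is 3 bits: 1=001 0=000 0=000 3=011 2=010 3=011.

0b1000000011010011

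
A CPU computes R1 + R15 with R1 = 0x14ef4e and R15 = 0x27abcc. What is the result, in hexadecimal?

0x3c9b1a

Add column by column in base 16, right to left:
  e+c = a carry 1
  4+c+1 = 1 carry 1
  f+b+1 = b carry 1
  e+a+1 = 9 carry 1
  4+7+1 = c
  1+2 = 3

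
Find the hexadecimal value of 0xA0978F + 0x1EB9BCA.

Add column by column in base 16, right to left:
  F+A = 9 carry 1
  8+C+1 = 5 carry 1
  7+B+1 = 3 carry 1
  9+9+1 = 3 carry 1
  0+B+1 = C
  A+E = 8 carry 1
  0+1+1 = 2

0x28C3359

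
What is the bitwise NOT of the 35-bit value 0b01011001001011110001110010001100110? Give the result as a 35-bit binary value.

0b10100110110100001110001101110011001

Invert each bit: 01011001001011110001110010001100110 → 10100110110100001110001101110011001.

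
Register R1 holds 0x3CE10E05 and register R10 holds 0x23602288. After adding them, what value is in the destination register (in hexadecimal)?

Add column by column in base 16, right to left:
  5+8 = D
  0+8 = 8
  E+2 = 0 carry 1
  0+2+1 = 3
  1+0 = 1
  E+6 = 4 carry 1
  C+3+1 = 0 carry 1
  3+2+1 = 6

0x6041308D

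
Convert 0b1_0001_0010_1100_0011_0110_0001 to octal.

Group the bits in threes: 001 000 100 101 100 001 101 100 001 → 104541541.

0o104541541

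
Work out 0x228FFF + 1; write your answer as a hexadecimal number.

0x229000

The trailing 3 digits are F (max in base 16), so adding 1 cascades: they roll to 0 and the next digit up increments.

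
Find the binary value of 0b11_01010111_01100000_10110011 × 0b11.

0b1010000001100010001000011001

Multiply each base-2 digit by 3, carrying:
  1×3 = 3 → write 1 carry 1
  1×3+1 = 4 → write 0 carry 2
  0×3+2 = 2 → write 0 carry 1
  0×3+1 = 1 → write 1
  1×3 = 3 → write 1 carry 1
  1×3+1 = 4 → write 0 carry 2
  0×3+2 = 2 → write 0 carry 1
  1×3+1 = 4 → write 0 carry 2
  0×3+2 = 2 → write 0 carry 1
  0×3+1 = 1 → write 1
  0×3 = 0 → write 0
  0×3 = 0 → write 0
  0×3 = 0 → write 0
  1×3 = 3 → write 1 carry 1
  1×3+1 = 4 → write 0 carry 2
  0×3+2 = 2 → write 0 carry 1
  1×3+1 = 4 → write 0 carry 2
  1×3+2 = 5 → write 1 carry 2
  1×3+2 = 5 → write 1 carry 2
  0×3+2 = 2 → write 0 carry 1
  1×3+1 = 4 → write 0 carry 2
  0×3+2 = 2 → write 0 carry 1
  1×3+1 = 4 → write 0 carry 2
  0×3+2 = 2 → write 0 carry 1
  1×3+1 = 4 → write 0 carry 2
  1×3+2 = 5 → write 1 carry 2
  remaining carry: 10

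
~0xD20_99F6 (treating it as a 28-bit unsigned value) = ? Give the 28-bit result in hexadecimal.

0x2DF6609

Each hex digit d becomes F−d:
  D→2, 2→D, 0→F, 9→6, 9→6, F→0, 6→9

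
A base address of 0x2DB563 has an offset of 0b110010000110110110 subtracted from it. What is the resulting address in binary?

0x2DB563 = 0b1011011011010101100011 in binary.
Subtract column by column in base 2:
  1-0 → 1
  1-1 → 0
  0-1 → 1 (borrow)
  0-0-1 → 1 (borrow)
  0-1-1 → 0 (borrow)
  1-1-1 → 1 (borrow)
  1-0-1 → 0
  0-1 → 1 (borrow)
  1-1-1 → 1 (borrow)
  0-0-1 → 1 (borrow)
  1-0-1 → 0
  0-0 → 0
  1-0 → 1
  1-1 → 0
  0-0 → 0
  1-0 → 1
  1-1 → 0
  0-1 → 1 (borrow)
  1-0-1 → 0
  1-0 → 1
  0-0 → 0
  1-0 → 1

0b1010101001001110101101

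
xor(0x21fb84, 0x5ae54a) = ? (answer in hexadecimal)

0x7b1ece

XOR each hex digit independently (no carries):
  2^5=7, 1^a=b, f^e=1, b^5=e, 8^4=c, 4^a=e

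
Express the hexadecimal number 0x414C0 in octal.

0o1012300

Expand each hex digit to 4 bits: 4=0100 1=0001 4=0100 C=1100 0=0000.
Group the bits in threes: 001 000 001 010 011 000 000 → 1012300.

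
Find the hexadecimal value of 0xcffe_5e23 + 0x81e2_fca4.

Add column by column in base 16, right to left:
  3+4 = 7
  2+a = c
  e+c = a carry 1
  5+f+1 = 5 carry 1
  e+2+1 = 1 carry 1
  f+e+1 = e carry 1
  f+1+1 = 1 carry 1
  c+8+1 = 5 carry 1
  final carry 1

0x151e15ac7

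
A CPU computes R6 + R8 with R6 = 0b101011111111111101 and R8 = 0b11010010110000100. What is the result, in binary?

Add column by column in base 2, right to left:
  1+0 = 1
  0+0 = 0
  1+1 = 0 carry 1
  1+0+1 = 0 carry 1
  1+0+1 = 0 carry 1
  1+0+1 = 0 carry 1
  1+0+1 = 0 carry 1
  1+1+1 = 1 carry 1
  1+1+1 = 1 carry 1
  1+0+1 = 0 carry 1
  1+1+1 = 1 carry 1
  1+0+1 = 0 carry 1
  1+0+1 = 0 carry 1
  1+1+1 = 1 carry 1
  0+0+1 = 1
  1+1 = 0 carry 1
  0+1+1 = 0 carry 1
  1+0+1 = 0 carry 1
  final carry 1

0b1000110010110000001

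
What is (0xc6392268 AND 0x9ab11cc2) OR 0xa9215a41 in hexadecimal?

0xab315a41

0xc6392268 AND 0x9ab11cc2 = 0x82310040.
Then OR with 0xa9215a41.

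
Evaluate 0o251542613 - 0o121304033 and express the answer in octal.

0o130236560

Subtract column by column in base 8:
  3-3 → 0
  1-3 → 6 (borrow)
  6-0-1 → 5
  2-4 → 6 (borrow)
  4-0-1 → 3
  5-3 → 2
  1-1 → 0
  5-2 → 3
  2-1 → 1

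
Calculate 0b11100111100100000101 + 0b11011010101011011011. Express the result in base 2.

0b111000010001111100000

Add column by column in base 2, right to left:
  1+1 = 0 carry 1
  0+1+1 = 0 carry 1
  1+0+1 = 0 carry 1
  0+1+1 = 0 carry 1
  0+1+1 = 0 carry 1
  0+0+1 = 1
  0+1 = 1
  0+1 = 1
  1+0 = 1
  0+1 = 1
  0+0 = 0
  1+1 = 0 carry 1
  1+0+1 = 0 carry 1
  1+1+1 = 1 carry 1
  1+0+1 = 0 carry 1
  0+1+1 = 0 carry 1
  0+1+1 = 0 carry 1
  1+0+1 = 0 carry 1
  1+1+1 = 1 carry 1
  1+1+1 = 1 carry 1
  final carry 1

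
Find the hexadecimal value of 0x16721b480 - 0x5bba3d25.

0x10b67775b

Subtract column by column in base 16:
  0-5 → b (borrow)
  8-2-1 → 5
  4-d → 7 (borrow)
  b-3-1 → 7
  1-a → 7 (borrow)
  2-b-1 → 6 (borrow)
  7-b-1 → b (borrow)
  6-5-1 → 0
  1-0 → 1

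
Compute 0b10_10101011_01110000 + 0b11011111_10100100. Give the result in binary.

Add column by column in base 2, right to left:
  0+0 = 0
  0+0 = 0
  0+1 = 1
  0+0 = 0
  1+0 = 1
  1+1 = 0 carry 1
  1+0+1 = 0 carry 1
  0+1+1 = 0 carry 1
  1+1+1 = 1 carry 1
  1+1+1 = 1 carry 1
  0+1+1 = 0 carry 1
  1+1+1 = 1 carry 1
  0+1+1 = 0 carry 1
  1+0+1 = 0 carry 1
  0+1+1 = 0 carry 1
  1+1+1 = 1 carry 1
  0+0+1 = 1
  1+0 = 1

0b111000101100010100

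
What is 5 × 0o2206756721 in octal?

0o13242652425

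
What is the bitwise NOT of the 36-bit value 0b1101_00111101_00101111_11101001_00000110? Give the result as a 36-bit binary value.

0b001011000010110100000001011011111001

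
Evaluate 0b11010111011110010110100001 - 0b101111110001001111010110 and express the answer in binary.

Subtract column by column in base 2:
  1-0 → 1
  0-1 → 1 (borrow)
  0-1-1 → 0 (borrow)
  0-0-1 → 1 (borrow)
  0-1-1 → 0 (borrow)
  1-0-1 → 0
  0-1 → 1 (borrow)
  1-1-1 → 1 (borrow)
  1-1-1 → 1 (borrow)
  0-1-1 → 0 (borrow)
  1-0-1 → 0
  0-0 → 0
  0-1 → 1 (borrow)
  1-0-1 → 0
  1-0 → 1
  1-0 → 1
  1-1 → 0
  0-1 → 1 (borrow)
  1-1-1 → 1 (borrow)
  1-1-1 → 1 (borrow)
  1-1-1 → 1 (borrow)
  0-1-1 → 0 (borrow)
  1-0-1 → 0
  0-1 → 1 (borrow)
  1-0-1 → 0
  1-0 → 1

0b10100111101101000111001011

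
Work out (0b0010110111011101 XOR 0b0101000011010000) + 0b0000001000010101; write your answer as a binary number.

First 0b0010110111011101 XOR 0b0101000011010000 = 0b0111110100001101.
Add column by column in base 2, right to left:
  1+1 = 0 carry 1
  0+0+1 = 1
  1+1 = 0 carry 1
  1+0+1 = 0 carry 1
  0+1+1 = 0 carry 1
  0+0+1 = 1
  0+0 = 0
  0+0 = 0
  1+0 = 1
  0+1 = 1
  1+0 = 1
  1+0 = 1
  1+0 = 1
  1+0 = 1
  1+0 = 1

0b111111100100010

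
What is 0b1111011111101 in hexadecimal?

Group the bits into nibbles: 0001 1110 1111 1101 → 1EFD.

0x1EFD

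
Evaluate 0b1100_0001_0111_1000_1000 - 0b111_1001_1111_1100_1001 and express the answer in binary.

Subtract column by column in base 2:
  0-1 → 1 (borrow)
  0-0-1 → 1 (borrow)
  0-0-1 → 1 (borrow)
  1-1-1 → 1 (borrow)
  0-0-1 → 1 (borrow)
  0-0-1 → 1 (borrow)
  0-1-1 → 0 (borrow)
  1-1-1 → 1 (borrow)
  1-1-1 → 1 (borrow)
  1-1-1 → 1 (borrow)
  1-1-1 → 1 (borrow)
  0-1-1 → 0 (borrow)
  1-1-1 → 1 (borrow)
  0-0-1 → 1 (borrow)
  0-0-1 → 1 (borrow)
  0-1-1 → 0 (borrow)
  0-1-1 → 0 (borrow)
  0-1-1 → 0 (borrow)
  1-1-1 → 1 (borrow)
  1-0-1 → 0

0b1000111011110111111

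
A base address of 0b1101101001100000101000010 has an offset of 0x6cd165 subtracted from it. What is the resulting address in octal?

0o121767735

0b1101101001100000101000010 = 0o155140502 in octal.
0x6cd165 = 0o33150545 in octal.
Subtract column by column in base 8:
  2-5 → 5 (borrow)
  0-4-1 → 3 (borrow)
  5-5-1 → 7 (borrow)
  0-0-1 → 7 (borrow)
  4-5-1 → 6 (borrow)
  1-1-1 → 7 (borrow)
  5-3-1 → 1
  5-3 → 2
  1-0 → 1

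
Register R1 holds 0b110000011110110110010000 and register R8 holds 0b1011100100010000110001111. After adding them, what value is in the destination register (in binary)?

Add column by column in base 2, right to left:
  0+1 = 1
  0+1 = 1
  0+1 = 1
  0+1 = 1
  1+0 = 1
  0+0 = 0
  0+0 = 0
  1+1 = 0 carry 1
  1+1+1 = 1 carry 1
  0+0+1 = 1
  1+0 = 1
  1+0 = 1
  0+0 = 0
  1+1 = 0 carry 1
  1+0+1 = 0 carry 1
  1+0+1 = 0 carry 1
  1+0+1 = 0 carry 1
  0+1+1 = 0 carry 1
  0+0+1 = 1
  0+0 = 0
  0+1 = 1
  0+1 = 1
  1+1 = 0 carry 1
  1+0+1 = 0 carry 1
  0+1+1 = 0 carry 1
  final carry 1

0b10001101000000111100011111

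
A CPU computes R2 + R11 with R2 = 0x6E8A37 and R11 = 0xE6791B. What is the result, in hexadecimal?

0x1550352

Add column by column in base 16, right to left:
  7+B = 2 carry 1
  3+1+1 = 5
  A+9 = 3 carry 1
  8+7+1 = 0 carry 1
  E+6+1 = 5 carry 1
  6+E+1 = 5 carry 1
  final carry 1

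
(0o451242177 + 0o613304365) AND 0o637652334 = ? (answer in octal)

0o224442124

Add column by column in base 8, right to left:
  7+5 = 4 carry 1
  7+6+1 = 6 carry 1
  1+3+1 = 5
  2+4 = 6
  4+0 = 4
  2+3 = 5
  1+3 = 4
  5+1 = 6
  4+6 = 2 carry 1
  final carry 1
Sum = 0o1264546564; now AND with 0o637652334:
  1&0=0, 2&6=2, 6&3=2, 4&7=4, 5&6=4, 4&5=4, 6&2=2, 5&3=1, 6&3=2, 4&4=4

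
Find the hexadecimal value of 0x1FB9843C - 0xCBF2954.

Subtract column by column in base 16:
  C-4 → 8
  3-5 → E (borrow)
  4-9-1 → A (borrow)
  8-2-1 → 5
  9-F → A (borrow)
  B-B-1 → F (borrow)
  F-C-1 → 2
  1-0 → 1

0x12FA5AE8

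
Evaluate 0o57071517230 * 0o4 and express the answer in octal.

0o274346475140

Multiply each base-8 digit by 4, carrying:
  0×4 = 0 → write 0
  3×4 = 12 → write 4 carry 1
  2×4+1 = 9 → write 1 carry 1
  7×4+1 = 29 → write 5 carry 3
  1×4+3 = 7 → write 7
  5×4 = 20 → write 4 carry 2
  1×4+2 = 6 → write 6
  7×4 = 28 → write 4 carry 3
  0×4+3 = 3 → write 3
  7×4 = 28 → write 4 carry 3
  5×4+3 = 23 → write 7 carry 2
  remaining carry: 2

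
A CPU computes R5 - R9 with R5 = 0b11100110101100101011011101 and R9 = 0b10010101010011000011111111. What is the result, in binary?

Subtract column by column in base 2:
  1-1 → 0
  0-1 → 1 (borrow)
  1-1-1 → 1 (borrow)
  1-1-1 → 1 (borrow)
  1-1-1 → 1 (borrow)
  0-1-1 → 0 (borrow)
  1-1-1 → 1 (borrow)
  1-1-1 → 1 (borrow)
  0-0-1 → 1 (borrow)
  1-0-1 → 0
  0-0 → 0
  1-0 → 1
  0-1 → 1 (borrow)
  0-1-1 → 0 (borrow)
  1-0-1 → 0
  1-0 → 1
  0-1 → 1 (borrow)
  1-0-1 → 0
  0-1 → 1 (borrow)
  1-0-1 → 0
  1-1 → 0
  0-0 → 0
  0-1 → 1 (borrow)
  1-0-1 → 0
  1-0 → 1
  1-1 → 0

0b1010001011001100111011110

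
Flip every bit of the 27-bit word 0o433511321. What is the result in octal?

0o344266456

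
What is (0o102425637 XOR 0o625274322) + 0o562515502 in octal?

First 0o102425637 XOR 0o625274322 = 0o727651515.
Add column by column in base 8, right to left:
  5+2 = 7
  1+0 = 1
  5+5 = 2 carry 1
  1+5+1 = 7
  5+1 = 6
  6+5 = 3 carry 1
  7+2+1 = 2 carry 1
  2+6+1 = 1 carry 1
  7+5+1 = 5 carry 1
  final carry 1

0o1512367217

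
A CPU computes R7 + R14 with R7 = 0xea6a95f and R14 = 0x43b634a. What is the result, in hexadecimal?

Add column by column in base 16, right to left:
  f+a = 9 carry 1
  5+4+1 = a
  9+3 = c
  a+6 = 0 carry 1
  6+b+1 = 2 carry 1
  a+3+1 = e
  e+4 = 2 carry 1
  final carry 1

0x12e20ca9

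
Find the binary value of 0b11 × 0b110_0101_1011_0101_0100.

Multiply each base-2 digit by 3, carrying:
  0×3 = 0 → write 0
  0×3 = 0 → write 0
  1×3 = 3 → write 1 carry 1
  0×3+1 = 1 → write 1
  1×3 = 3 → write 1 carry 1
  0×3+1 = 1 → write 1
  1×3 = 3 → write 1 carry 1
  0×3+1 = 1 → write 1
  1×3 = 3 → write 1 carry 1
  1×3+1 = 4 → write 0 carry 2
  0×3+2 = 2 → write 0 carry 1
  1×3+1 = 4 → write 0 carry 2
  1×3+2 = 5 → write 1 carry 2
  0×3+2 = 2 → write 0 carry 1
  1×3+1 = 4 → write 0 carry 2
  0×3+2 = 2 → write 0 carry 1
  0×3+1 = 1 → write 1
  1×3 = 3 → write 1 carry 1
  1×3+1 = 4 → write 0 carry 2
  remaining carry: 10

0b100110001000111111100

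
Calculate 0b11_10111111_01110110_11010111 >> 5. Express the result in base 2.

0b111011111101110110110

Right shift by 5: drop the 5 least-significant bits.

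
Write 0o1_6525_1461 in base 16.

Each octal digit is 3 bits: 1=001 6=110 5=101 2=010 5=101 1=001 4=100 6=110 1=001.
Group the bits into nibbles: 0001 1101 0101 0101 0011 0011 0001 → 1D55331.

0x1D55331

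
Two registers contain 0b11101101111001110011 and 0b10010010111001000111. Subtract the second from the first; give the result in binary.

Subtract column by column in base 2:
  1-1 → 0
  1-1 → 0
  0-1 → 1 (borrow)
  0-0-1 → 1 (borrow)
  1-0-1 → 0
  1-0 → 1
  1-1 → 0
  0-0 → 0
  0-0 → 0
  1-1 → 0
  1-1 → 0
  1-1 → 0
  1-0 → 1
  0-1 → 1 (borrow)
  1-0-1 → 0
  1-0 → 1
  0-1 → 1 (borrow)
  1-0-1 → 0
  1-0 → 1
  1-1 → 0

0b1011011000000101100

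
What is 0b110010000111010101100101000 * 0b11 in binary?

0b10010110010110000000101111000

Multiply each base-2 digit by 3, carrying:
  0×3 = 0 → write 0
  0×3 = 0 → write 0
  0×3 = 0 → write 0
  1×3 = 3 → write 1 carry 1
  0×3+1 = 1 → write 1
  1×3 = 3 → write 1 carry 1
  0×3+1 = 1 → write 1
  0×3 = 0 → write 0
  1×3 = 3 → write 1 carry 1
  1×3+1 = 4 → write 0 carry 2
  0×3+2 = 2 → write 0 carry 1
  1×3+1 = 4 → write 0 carry 2
  0×3+2 = 2 → write 0 carry 1
  1×3+1 = 4 → write 0 carry 2
  0×3+2 = 2 → write 0 carry 1
  1×3+1 = 4 → write 0 carry 2
  1×3+2 = 5 → write 1 carry 2
  1×3+2 = 5 → write 1 carry 2
  0×3+2 = 2 → write 0 carry 1
  0×3+1 = 1 → write 1
  0×3 = 0 → write 0
  0×3 = 0 → write 0
  1×3 = 3 → write 1 carry 1
  0×3+1 = 1 → write 1
  0×3 = 0 → write 0
  1×3 = 3 → write 1 carry 1
  1×3+1 = 4 → write 0 carry 2
  remaining carry: 10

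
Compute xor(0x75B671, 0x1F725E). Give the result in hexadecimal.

XOR each hex digit independently (no carries):
  7^1=6, 5^F=A, B^7=C, 6^2=4, 7^5=2, 1^E=F

0x6AC42F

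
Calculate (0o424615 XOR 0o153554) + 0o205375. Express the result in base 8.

0o1004736

First 0o424615 XOR 0o153554 = 0o577341.
Add column by column in base 8, right to left:
  1+5 = 6
  4+7 = 3 carry 1
  3+3+1 = 7
  7+5 = 4 carry 1
  7+0+1 = 0 carry 1
  5+2+1 = 0 carry 1
  final carry 1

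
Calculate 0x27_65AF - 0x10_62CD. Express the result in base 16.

Subtract column by column in base 16:
  F-D → 2
  A-C → E (borrow)
  5-2-1 → 2
  6-6 → 0
  7-0 → 7
  2-1 → 1

0x1702E2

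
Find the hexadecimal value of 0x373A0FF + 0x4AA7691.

0x81E1790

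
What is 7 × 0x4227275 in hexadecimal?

0x1cf12133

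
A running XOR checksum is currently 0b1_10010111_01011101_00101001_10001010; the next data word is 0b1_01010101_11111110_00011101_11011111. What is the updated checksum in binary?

XOR bit by bit (1 where the bits differ):
  110010111010111010010100110001010
^ 101010101111111100001110111011111
= 011000010101000110011010001010101

0b011000010101000110011010001010101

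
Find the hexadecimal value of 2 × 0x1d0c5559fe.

Multiply each base-16 digit by 2, carrying:
  e×2 = 28 → write c carry 1
  f×2+1 = 31 → write f carry 1
  9×2+1 = 19 → write 3 carry 1
  5×2+1 = 11 → write b
  5×2 = 10 → write a
  5×2 = 10 → write a
  c×2 = 24 → write 8 carry 1
  0×2+1 = 1 → write 1
  d×2 = 26 → write a carry 1
  1×2+1 = 3 → write 3

0x3a18aab3fc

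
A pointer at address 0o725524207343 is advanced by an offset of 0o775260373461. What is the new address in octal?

0o1723004603024

Add column by column in base 8, right to left:
  3+1 = 4
  4+6 = 2 carry 1
  3+4+1 = 0 carry 1
  7+3+1 = 3 carry 1
  0+7+1 = 0 carry 1
  2+3+1 = 6
  4+0 = 4
  2+6 = 0 carry 1
  5+2+1 = 0 carry 1
  5+5+1 = 3 carry 1
  2+7+1 = 2 carry 1
  7+7+1 = 7 carry 1
  final carry 1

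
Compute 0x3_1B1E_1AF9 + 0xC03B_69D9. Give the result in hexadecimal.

Add column by column in base 16, right to left:
  9+9 = 2 carry 1
  F+D+1 = D carry 1
  A+9+1 = 4 carry 1
  1+6+1 = 8
  E+B = 9 carry 1
  1+3+1 = 5
  B+0 = B
  1+C = D
  3+0 = 3

0x3DB5984D2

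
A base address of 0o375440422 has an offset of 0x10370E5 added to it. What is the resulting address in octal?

0x10370E5 = 0o100670345 in octal.
Add column by column in base 8, right to left:
  2+5 = 7
  2+4 = 6
  4+3 = 7
  0+0 = 0
  4+7 = 3 carry 1
  4+6+1 = 3 carry 1
  5+0+1 = 6
  7+0 = 7
  3+1 = 4

0o476330767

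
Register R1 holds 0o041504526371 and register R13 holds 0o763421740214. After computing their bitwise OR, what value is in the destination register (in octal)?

OR each oct digit independently (no carries):
  0|7=7, 4|6=6, 1|3=3, 5|4=5, 0|2=2, 4|1=5, 5|7=7, 2|4=6, 6|0=6, 3|2=3, 7|1=7, 1|4=5

0o763525766375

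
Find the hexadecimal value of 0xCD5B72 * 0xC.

Multiply each base-16 digit by 12, carrying:
  2×12 = 24 → write 8 carry 1
  7×12+1 = 85 → write 5 carry 5
  B×12+5 = 137 → write 9 carry 8
  5×12+8 = 68 → write 4 carry 4
  D×12+4 = 160 → write 0 carry 10
  C×12+10 = 154 → write A carry 9
  remaining carry: 9

0x9A04958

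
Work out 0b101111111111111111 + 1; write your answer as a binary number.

0b110000000000000000

The trailing 16 digits are 1 (max in base 2), so adding 1 cascades: they roll to 0 and the next digit up increments.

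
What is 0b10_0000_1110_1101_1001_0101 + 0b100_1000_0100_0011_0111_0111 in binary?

Add column by column in base 2, right to left:
  1+1 = 0 carry 1
  0+1+1 = 0 carry 1
  1+1+1 = 1 carry 1
  0+0+1 = 1
  1+1 = 0 carry 1
  0+1+1 = 0 carry 1
  0+1+1 = 0 carry 1
  1+0+1 = 0 carry 1
  1+1+1 = 1 carry 1
  0+1+1 = 0 carry 1
  1+0+1 = 0 carry 1
  1+0+1 = 0 carry 1
  0+0+1 = 1
  1+0 = 1
  1+1 = 0 carry 1
  1+0+1 = 0 carry 1
  0+0+1 = 1
  0+0 = 0
  0+0 = 0
  0+1 = 1
  0+0 = 0
  1+0 = 1
  0+1 = 1

0b11010010011000100001100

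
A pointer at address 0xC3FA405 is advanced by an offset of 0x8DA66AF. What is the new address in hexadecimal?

Add column by column in base 16, right to left:
  5+F = 4 carry 1
  0+A+1 = B
  4+6 = A
  A+6 = 0 carry 1
  F+A+1 = A carry 1
  3+D+1 = 1 carry 1
  C+8+1 = 5 carry 1
  final carry 1

0x151A0AB4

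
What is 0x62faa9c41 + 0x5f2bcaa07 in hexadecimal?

0xc22674648

Add column by column in base 16, right to left:
  1+7 = 8
  4+0 = 4
  c+a = 6 carry 1
  9+a+1 = 4 carry 1
  a+c+1 = 7 carry 1
  a+b+1 = 6 carry 1
  f+2+1 = 2 carry 1
  2+f+1 = 2 carry 1
  6+5+1 = c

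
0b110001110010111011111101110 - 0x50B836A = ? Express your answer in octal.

0o113372204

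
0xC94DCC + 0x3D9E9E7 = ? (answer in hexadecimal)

0x4A337B3

Add column by column in base 16, right to left:
  C+7 = 3 carry 1
  C+E+1 = B carry 1
  D+9+1 = 7 carry 1
  4+E+1 = 3 carry 1
  9+9+1 = 3 carry 1
  C+D+1 = A carry 1
  0+3+1 = 4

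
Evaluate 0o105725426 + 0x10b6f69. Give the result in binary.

0b10001000110001101001111111

0o105725426 = 0b1000101111010101100010110 in binary.
0x10b6f69 = 0b1000010110110111101101001 in binary.
Add column by column in base 2, right to left:
  0+1 = 1
  1+0 = 1
  1+0 = 1
  0+1 = 1
  1+0 = 1
  0+1 = 1
  0+1 = 1
  0+0 = 0
  1+1 = 0 carry 1
  1+1+1 = 1 carry 1
  0+1+1 = 0 carry 1
  1+1+1 = 1 carry 1
  0+0+1 = 1
  1+1 = 0 carry 1
  0+1+1 = 0 carry 1
  1+0+1 = 0 carry 1
  1+1+1 = 1 carry 1
  1+1+1 = 1 carry 1
  1+0+1 = 0 carry 1
  0+1+1 = 0 carry 1
  1+0+1 = 0 carry 1
  0+0+1 = 1
  0+0 = 0
  0+0 = 0
  1+1 = 0 carry 1
  final carry 1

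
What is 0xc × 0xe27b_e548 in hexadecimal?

Multiply each base-16 digit by 12, carrying:
  8×12 = 96 → write 0 carry 6
  4×12+6 = 54 → write 6 carry 3
  5×12+3 = 63 → write f carry 3
  e×12+3 = 171 → write b carry 10
  b×12+10 = 142 → write e carry 8
  7×12+8 = 92 → write c carry 5
  2×12+5 = 29 → write d carry 1
  e×12+1 = 169 → write 9 carry 10
  remaining carry: a

0xa9dcebf60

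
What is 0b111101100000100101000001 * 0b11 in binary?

0b10111000100001101111000011

Multiply each base-2 digit by 3, carrying:
  1×3 = 3 → write 1 carry 1
  0×3+1 = 1 → write 1
  0×3 = 0 → write 0
  0×3 = 0 → write 0
  0×3 = 0 → write 0
  0×3 = 0 → write 0
  1×3 = 3 → write 1 carry 1
  0×3+1 = 1 → write 1
  1×3 = 3 → write 1 carry 1
  0×3+1 = 1 → write 1
  0×3 = 0 → write 0
  1×3 = 3 → write 1 carry 1
  0×3+1 = 1 → write 1
  0×3 = 0 → write 0
  0×3 = 0 → write 0
  0×3 = 0 → write 0
  0×3 = 0 → write 0
  1×3 = 3 → write 1 carry 1
  1×3+1 = 4 → write 0 carry 2
  0×3+2 = 2 → write 0 carry 1
  1×3+1 = 4 → write 0 carry 2
  1×3+2 = 5 → write 1 carry 2
  1×3+2 = 5 → write 1 carry 2
  1×3+2 = 5 → write 1 carry 2
  remaining carry: 10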